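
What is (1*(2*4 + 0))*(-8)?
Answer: -64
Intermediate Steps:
(1*(2*4 + 0))*(-8) = (1*(8 + 0))*(-8) = (1*8)*(-8) = 8*(-8) = -64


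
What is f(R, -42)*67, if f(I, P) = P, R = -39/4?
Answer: -2814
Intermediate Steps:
R = -39/4 (R = -39*1/4 = -39/4 ≈ -9.7500)
f(R, -42)*67 = -42*67 = -2814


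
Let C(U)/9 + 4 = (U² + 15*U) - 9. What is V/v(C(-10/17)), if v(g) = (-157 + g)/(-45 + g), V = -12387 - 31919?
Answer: -762816402/25309 ≈ -30140.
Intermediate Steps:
C(U) = -117 + 9*U² + 135*U (C(U) = -36 + 9*((U² + 15*U) - 9) = -36 + 9*(-9 + U² + 15*U) = -36 + (-81 + 9*U² + 135*U) = -117 + 9*U² + 135*U)
V = -44306
v(g) = (-157 + g)/(-45 + g)
V/v(C(-10/17)) = -44306*(-45 + (-117 + 9*(-10/17)² + 135*(-10/17)))/(-157 + (-117 + 9*(-10/17)² + 135*(-10/17))) = -44306*(-45 + (-117 + 9*(100/289) - 1350/17))/(-157 + (-117 + 9*(100/289) - 1350/17)) = -44306*(-45 + (-117 + 900/289 - 1350/17))/(-157 + (-117 + 900/289 - 1350/17)) = -44306*(-45 - 55863/289)/(-157 - 55863/289) = -44306/(-101236/289/(-68868/289)) = -44306/((-289/68868*(-101236/289))) = -44306/25309/17217 = -44306*17217/25309 = -762816402/25309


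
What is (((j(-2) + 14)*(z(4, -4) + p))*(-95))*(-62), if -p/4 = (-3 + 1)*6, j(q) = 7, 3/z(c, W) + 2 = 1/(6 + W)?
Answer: 5689740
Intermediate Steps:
z(c, W) = 3/(-2 + 1/(6 + W))
p = 48 (p = -4*(-3 + 1)*6 = -(-8)*6 = -4*(-12) = 48)
(((j(-2) + 14)*(z(4, -4) + p))*(-95))*(-62) = (((7 + 14)*(3*(-6 - 1*(-4))/(11 + 2*(-4)) + 48))*(-95))*(-62) = ((21*(3*(-6 + 4)/(11 - 8) + 48))*(-95))*(-62) = ((21*(3*(-2)/3 + 48))*(-95))*(-62) = ((21*(3*(1/3)*(-2) + 48))*(-95))*(-62) = ((21*(-2 + 48))*(-95))*(-62) = ((21*46)*(-95))*(-62) = (966*(-95))*(-62) = -91770*(-62) = 5689740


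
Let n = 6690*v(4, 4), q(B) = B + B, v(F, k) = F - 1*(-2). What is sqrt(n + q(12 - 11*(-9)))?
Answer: 31*sqrt(42) ≈ 200.90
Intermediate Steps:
v(F, k) = 2 + F (v(F, k) = F + 2 = 2 + F)
q(B) = 2*B
n = 40140 (n = 6690*(2 + 4) = 6690*6 = 40140)
sqrt(n + q(12 - 11*(-9))) = sqrt(40140 + 2*(12 - 11*(-9))) = sqrt(40140 + 2*(12 + 99)) = sqrt(40140 + 2*111) = sqrt(40140 + 222) = sqrt(40362) = 31*sqrt(42)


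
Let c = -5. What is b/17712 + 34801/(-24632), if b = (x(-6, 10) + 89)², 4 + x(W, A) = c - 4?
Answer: -29632555/27267624 ≈ -1.0867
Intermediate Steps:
x(W, A) = -13 (x(W, A) = -4 + (-5 - 4) = -4 - 9 = -13)
b = 5776 (b = (-13 + 89)² = 76² = 5776)
b/17712 + 34801/(-24632) = 5776/17712 + 34801/(-24632) = 5776*(1/17712) + 34801*(-1/24632) = 361/1107 - 34801/24632 = -29632555/27267624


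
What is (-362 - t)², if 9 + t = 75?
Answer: 183184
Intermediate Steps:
t = 66 (t = -9 + 75 = 66)
(-362 - t)² = (-362 - 1*66)² = (-362 - 66)² = (-428)² = 183184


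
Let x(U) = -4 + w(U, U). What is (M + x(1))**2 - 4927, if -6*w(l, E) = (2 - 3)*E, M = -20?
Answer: -156923/36 ≈ -4359.0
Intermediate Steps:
w(l, E) = E/6 (w(l, E) = -(2 - 3)*E/6 = -(-1)*E/6 = E/6)
x(U) = -4 + U/6
(M + x(1))**2 - 4927 = (-20 + (-4 + (1/6)*1))**2 - 4927 = (-20 + (-4 + 1/6))**2 - 4927 = (-20 - 23/6)**2 - 4927 = (-143/6)**2 - 4927 = 20449/36 - 4927 = -156923/36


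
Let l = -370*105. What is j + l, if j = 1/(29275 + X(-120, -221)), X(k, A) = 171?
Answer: -1143977099/29446 ≈ -38850.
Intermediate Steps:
j = 1/29446 (j = 1/(29275 + 171) = 1/29446 ≈ 3.3960e-5)
l = -38850
j + l = 1/29446 - 38850 = -1143977099/29446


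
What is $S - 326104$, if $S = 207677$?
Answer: $-118427$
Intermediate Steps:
$S - 326104 = 207677 - 326104 = -118427$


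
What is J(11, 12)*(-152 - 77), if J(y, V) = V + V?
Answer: -5496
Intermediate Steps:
J(y, V) = 2*V
J(11, 12)*(-152 - 77) = (2*12)*(-152 - 77) = 24*(-229) = -5496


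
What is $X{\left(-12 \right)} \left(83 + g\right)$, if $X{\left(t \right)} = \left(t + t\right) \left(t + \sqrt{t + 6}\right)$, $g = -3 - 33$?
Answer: $13536 - 1128 i \sqrt{6} \approx 13536.0 - 2763.0 i$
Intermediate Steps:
$g = -36$
$X{\left(t \right)} = 2 t \left(t + \sqrt{6 + t}\right)$
$X{\left(-12 \right)} \left(83 + g\right) = 2 \left(-12\right) \left(-12 + \sqrt{6 - 12}\right) \left(83 - 36\right) = 2 \left(-12\right) \left(-12 + \sqrt{-6}\right) 47 = 2 \left(-12\right) \left(-12 + i \sqrt{6}\right) 47 = \left(288 - 24 i \sqrt{6}\right) 47 = 13536 - 1128 i \sqrt{6}$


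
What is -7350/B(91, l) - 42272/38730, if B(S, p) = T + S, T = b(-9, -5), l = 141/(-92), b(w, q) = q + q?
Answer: -16004974/174285 ≈ -91.832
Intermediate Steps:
b(w, q) = 2*q
l = -141/92 (l = 141*(-1/92) = -141/92 ≈ -1.5326)
T = -10 (T = 2*(-5) = -10)
B(S, p) = -10 + S
-7350/B(91, l) - 42272/38730 = -7350/(-10 + 91) - 42272/38730 = -7350/81 - 42272*1/38730 = -7350*1/81 - 21136/19365 = -2450/27 - 21136/19365 = -16004974/174285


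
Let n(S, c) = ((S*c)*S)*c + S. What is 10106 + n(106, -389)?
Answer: 1700252968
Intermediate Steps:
n(S, c) = S + S**2*c**2 (n(S, c) = (c*S**2)*c + S = S**2*c**2 + S = S + S**2*c**2)
10106 + n(106, -389) = 10106 + 106*(1 + 106*(-389)**2) = 10106 + 106*(1 + 106*151321) = 10106 + 106*(1 + 16040026) = 10106 + 106*16040027 = 10106 + 1700242862 = 1700252968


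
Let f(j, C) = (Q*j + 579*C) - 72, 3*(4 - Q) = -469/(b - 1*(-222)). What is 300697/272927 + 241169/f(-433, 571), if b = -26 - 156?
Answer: 19702000405091/10713346271821 ≈ 1.8390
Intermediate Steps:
b = -182
Q = 949/120 (Q = 4 - (-469)/(3*(-182 - 1*(-222))) = 4 - (-469)/(3*(-182 + 222)) = 4 - (-469)/(3*40) = 4 - ⅓*(-469/40) = 4 + 469/120 = 949/120 ≈ 7.9083)
f(j, C) = -72 + 579*C + 949*j/120 (f(j, C) = (949*j/120 + 579*C) - 72 = (579*C + 949*j/120) - 72 = -72 + 579*C + 949*j/120)
300697/272927 + 241169/f(-433, 571) = 300697/272927 + 241169/(-72 + 579*571 + (949/120)*(-433)) = 300697*(1/272927) + 241169/(-72 + 330609 - 410917/120) = 300697/272927 + 241169/(39253523/120) = 300697/272927 + 241169*(120/39253523) = 300697/272927 + 28940280/39253523 = 19702000405091/10713346271821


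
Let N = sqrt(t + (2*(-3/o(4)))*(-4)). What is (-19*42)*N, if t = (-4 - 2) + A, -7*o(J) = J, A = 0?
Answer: -3192*I*sqrt(3) ≈ -5528.7*I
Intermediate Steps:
o(J) = -J/7
t = -6 (t = (-4 - 2) + 0 = -6 + 0 = -6)
N = 4*I*sqrt(3) (N = sqrt(-6 + (2*(-3/((-1/7*4))))*(-4)) = sqrt(-6 + (2*(-3/(-4/7)))*(-4)) = sqrt(-6 + (2*(-3*(-7/4)))*(-4)) = sqrt(-6 + (2*(21/4))*(-4)) = sqrt(-6 + (21/2)*(-4)) = sqrt(-6 - 42) = sqrt(-48) = 4*I*sqrt(3) ≈ 6.9282*I)
(-19*42)*N = (-19*42)*(4*I*sqrt(3)) = -3192*I*sqrt(3)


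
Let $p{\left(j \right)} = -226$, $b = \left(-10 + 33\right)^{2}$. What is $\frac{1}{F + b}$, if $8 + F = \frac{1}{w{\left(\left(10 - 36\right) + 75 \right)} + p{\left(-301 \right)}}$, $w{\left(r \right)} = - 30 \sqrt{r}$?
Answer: $\frac{436}{227155} \approx 0.0019194$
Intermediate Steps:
$b = 529$ ($b = 23^{2} = 529$)
$F = - \frac{3489}{436}$ ($F = -8 + \frac{1}{- 30 \sqrt{\left(10 - 36\right) + 75} - 226} = -8 + \frac{1}{- 30 \sqrt{-26 + 75} - 226} = -8 + \frac{1}{- 30 \sqrt{49} - 226} = -8 + \frac{1}{\left(-30\right) 7 - 226} = -8 + \frac{1}{-210 - 226} = -8 + \frac{1}{-436} = -8 - \frac{1}{436} = - \frac{3489}{436} \approx -8.0023$)
$\frac{1}{F + b} = \frac{1}{- \frac{3489}{436} + 529} = \frac{1}{\frac{227155}{436}} = \frac{436}{227155}$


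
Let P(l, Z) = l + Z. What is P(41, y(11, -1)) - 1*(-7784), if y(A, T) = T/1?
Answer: 7824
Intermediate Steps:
y(A, T) = T (y(A, T) = T*1 = T)
P(l, Z) = Z + l
P(41, y(11, -1)) - 1*(-7784) = (-1 + 41) - 1*(-7784) = 40 + 7784 = 7824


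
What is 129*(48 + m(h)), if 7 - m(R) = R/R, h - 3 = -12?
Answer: 6966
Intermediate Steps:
h = -9 (h = 3 - 12 = -9)
m(R) = 6 (m(R) = 7 - R/R = 7 - 1*1 = 7 - 1 = 6)
129*(48 + m(h)) = 129*(48 + 6) = 129*54 = 6966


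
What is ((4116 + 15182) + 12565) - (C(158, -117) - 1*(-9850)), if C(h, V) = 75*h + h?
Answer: 10005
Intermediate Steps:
C(h, V) = 76*h
((4116 + 15182) + 12565) - (C(158, -117) - 1*(-9850)) = ((4116 + 15182) + 12565) - (76*158 - 1*(-9850)) = (19298 + 12565) - (12008 + 9850) = 31863 - 1*21858 = 31863 - 21858 = 10005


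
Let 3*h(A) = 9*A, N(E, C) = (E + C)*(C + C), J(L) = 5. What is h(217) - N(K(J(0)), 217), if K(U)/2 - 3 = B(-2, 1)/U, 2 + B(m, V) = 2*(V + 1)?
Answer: -482391/5 ≈ -96478.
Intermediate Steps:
B(m, V) = 2*V (B(m, V) = -2 + 2*(V + 1) = -2 + 2*(1 + V) = -2 + (2 + 2*V) = 2*V)
K(U) = 6 + 4/U (K(U) = 6 + 2*((2*1)/U) = 6 + 2*(2/U) = 6 + 4/U)
N(E, C) = 2*C*(C + E) (N(E, C) = (C + E)*(2*C) = 2*C*(C + E))
h(A) = 3*A (h(A) = (9*A)/3 = 3*A)
h(217) - N(K(J(0)), 217) = 3*217 - 2*217*(217 + (6 + 4/5)) = 651 - 2*217*(217 + (6 + 4*(1/5))) = 651 - 2*217*(217 + (6 + 4/5)) = 651 - 2*217*(217 + 34/5) = 651 - 2*217*1119/5 = 651 - 1*485646/5 = 651 - 485646/5 = -482391/5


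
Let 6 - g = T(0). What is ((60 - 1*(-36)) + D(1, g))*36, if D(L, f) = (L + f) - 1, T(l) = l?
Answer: 3672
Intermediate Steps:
g = 6 (g = 6 - 1*0 = 6 + 0 = 6)
D(L, f) = -1 + L + f
((60 - 1*(-36)) + D(1, g))*36 = ((60 - 1*(-36)) + (-1 + 1 + 6))*36 = ((60 + 36) + 6)*36 = (96 + 6)*36 = 102*36 = 3672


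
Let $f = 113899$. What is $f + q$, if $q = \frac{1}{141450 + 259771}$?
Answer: $\frac{45698670680}{401221} \approx 1.139 \cdot 10^{5}$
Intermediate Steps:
$q = \frac{1}{401221} \approx 2.4924 \cdot 10^{-6}$
$f + q = 113899 + \frac{1}{401221} = \frac{45698670680}{401221}$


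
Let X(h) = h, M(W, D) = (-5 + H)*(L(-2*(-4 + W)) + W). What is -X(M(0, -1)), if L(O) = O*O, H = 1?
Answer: 256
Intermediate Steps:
L(O) = O²
M(W, D) = -4*W - 4*(8 - 2*W)² (M(W, D) = (-5 + 1)*((-2*(-4 + W))² + W) = -4*((8 - 2*W)² + W) = -4*(W + (8 - 2*W)²) = -4*W - 4*(8 - 2*W)²)
-X(M(0, -1)) = -(-256 - 16*0² + 124*0) = -(-256 - 16*0 + 0) = -(-256 + 0 + 0) = -1*(-256) = 256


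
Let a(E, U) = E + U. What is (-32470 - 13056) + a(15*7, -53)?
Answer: -45474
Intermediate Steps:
(-32470 - 13056) + a(15*7, -53) = (-32470 - 13056) + (15*7 - 53) = -45526 + (105 - 53) = -45526 + 52 = -45474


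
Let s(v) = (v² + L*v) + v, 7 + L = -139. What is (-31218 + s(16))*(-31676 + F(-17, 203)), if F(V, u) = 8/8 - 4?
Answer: 1054340478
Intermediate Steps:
L = -146 (L = -7 - 139 = -146)
s(v) = v² - 145*v (s(v) = (v² - 146*v) + v = v² - 145*v)
F(V, u) = -3 (F(V, u) = (⅛)*8 - 4 = 1 - 4 = -3)
(-31218 + s(16))*(-31676 + F(-17, 203)) = (-31218 + 16*(-145 + 16))*(-31676 - 3) = (-31218 + 16*(-129))*(-31679) = (-31218 - 2064)*(-31679) = -33282*(-31679) = 1054340478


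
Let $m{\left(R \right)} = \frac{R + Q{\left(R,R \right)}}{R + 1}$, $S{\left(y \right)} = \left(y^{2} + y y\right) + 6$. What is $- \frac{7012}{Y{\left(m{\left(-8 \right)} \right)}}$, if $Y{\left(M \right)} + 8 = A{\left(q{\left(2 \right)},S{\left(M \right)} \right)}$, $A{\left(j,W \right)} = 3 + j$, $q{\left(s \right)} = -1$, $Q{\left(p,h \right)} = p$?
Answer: $\frac{3506}{3} \approx 1168.7$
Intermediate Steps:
$S{\left(y \right)} = 6 + 2 y^{2}$ ($S{\left(y \right)} = \left(y^{2} + y^{2}\right) + 6 = 2 y^{2} + 6 = 6 + 2 y^{2}$)
$m{\left(R \right)} = \frac{2 R}{1 + R}$ ($m{\left(R \right)} = \frac{R + R}{R + 1} = \frac{2 R}{1 + R}$)
$Y{\left(M \right)} = -6$ ($Y{\left(M \right)} = -8 + \left(3 - 1\right) = -8 + 2 = -6$)
$- \frac{7012}{Y{\left(m{\left(-8 \right)} \right)}} = - \frac{7012}{-6} = \left(-7012\right) \left(- \frac{1}{6}\right) = \frac{3506}{3}$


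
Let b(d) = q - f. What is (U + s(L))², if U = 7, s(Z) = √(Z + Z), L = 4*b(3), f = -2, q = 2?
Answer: 81 + 56*√2 ≈ 160.20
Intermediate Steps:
b(d) = 4 (b(d) = 2 - 1*(-2) = 2 + 2 = 4)
L = 16 (L = 4*4 = 16)
s(Z) = √2*√Z (s(Z) = √(2*Z) = √2*√Z)
(U + s(L))² = (7 + √2*√16)² = (7 + √2*4)² = (7 + 4*√2)²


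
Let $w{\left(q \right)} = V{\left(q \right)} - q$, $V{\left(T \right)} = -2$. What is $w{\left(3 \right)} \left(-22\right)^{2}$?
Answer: $-2420$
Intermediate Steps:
$w{\left(q \right)} = -2 - q$
$w{\left(3 \right)} \left(-22\right)^{2} = \left(-2 - 3\right) \left(-22\right)^{2} = \left(-2 - 3\right) 484 = \left(-5\right) 484 = -2420$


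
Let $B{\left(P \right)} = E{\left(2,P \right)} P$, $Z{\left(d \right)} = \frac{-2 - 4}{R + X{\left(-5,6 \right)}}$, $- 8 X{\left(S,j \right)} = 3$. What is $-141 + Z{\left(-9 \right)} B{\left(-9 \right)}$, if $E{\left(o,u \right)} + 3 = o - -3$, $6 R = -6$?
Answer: $- \frac{2415}{11} \approx -219.55$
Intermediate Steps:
$R = -1$ ($R = \frac{1}{6} \left(-6\right) = -1$)
$E{\left(o,u \right)} = o$ ($E{\left(o,u \right)} = -3 + \left(o - -3\right) = -3 + \left(o + 3\right) = -3 + \left(3 + o\right) = o$)
$X{\left(S,j \right)} = - \frac{3}{8}$ ($X{\left(S,j \right)} = \left(- \frac{1}{8}\right) 3 = - \frac{3}{8}$)
$Z{\left(d \right)} = \frac{48}{11}$ ($Z{\left(d \right)} = \frac{-2 - 4}{-1 - \frac{3}{8}} = - \frac{6}{- \frac{11}{8}} = \left(-6\right) \left(- \frac{8}{11}\right) = \frac{48}{11}$)
$B{\left(P \right)} = 2 P$
$-141 + Z{\left(-9 \right)} B{\left(-9 \right)} = -141 + \frac{48 \cdot 2 \left(-9\right)}{11} = -141 + \frac{48}{11} \left(-18\right) = -141 - \frac{864}{11} = - \frac{2415}{11}$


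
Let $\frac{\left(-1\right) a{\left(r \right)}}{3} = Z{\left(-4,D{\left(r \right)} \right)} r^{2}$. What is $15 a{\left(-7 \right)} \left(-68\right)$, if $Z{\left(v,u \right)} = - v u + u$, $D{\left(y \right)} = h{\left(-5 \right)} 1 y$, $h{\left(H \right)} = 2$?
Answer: $-10495800$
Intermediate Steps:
$D{\left(y \right)} = 2 y$ ($D{\left(y \right)} = 2 \cdot 1 y = 2 y$)
$Z{\left(v,u \right)} = u - u v$ ($Z{\left(v,u \right)} = - u v + u = u - u v$)
$a{\left(r \right)} = - 30 r^{3}$ ($a{\left(r \right)} = - 3 \cdot 2 r \left(1 - -4\right) r^{2} = - 3 \cdot 2 r \left(1 + 4\right) r^{2} = - 3 \cdot 2 r 5 r^{2} = - 3 \cdot 10 r r^{2} = - 3 \cdot 10 r^{3} = - 30 r^{3}$)
$15 a{\left(-7 \right)} \left(-68\right) = 15 \left(- 30 \left(-7\right)^{3}\right) \left(-68\right) = 15 \left(\left(-30\right) \left(-343\right)\right) \left(-68\right) = 15 \cdot 10290 \left(-68\right) = 154350 \left(-68\right) = -10495800$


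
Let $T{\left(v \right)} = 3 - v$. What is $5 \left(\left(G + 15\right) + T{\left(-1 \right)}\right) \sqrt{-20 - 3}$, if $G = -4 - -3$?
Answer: $90 i \sqrt{23} \approx 431.63 i$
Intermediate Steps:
$G = -1$ ($G = -4 + 3 = -1$)
$5 \left(\left(G + 15\right) + T{\left(-1 \right)}\right) \sqrt{-20 - 3} = 5 \left(\left(-1 + 15\right) + \left(3 - -1\right)\right) \sqrt{-20 - 3} = 5 \left(14 + \left(3 + 1\right)\right) \sqrt{-23} = 5 \left(14 + 4\right) i \sqrt{23} = 5 \cdot 18 i \sqrt{23} = 90 i \sqrt{23}$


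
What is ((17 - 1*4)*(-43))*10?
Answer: -5590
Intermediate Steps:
((17 - 1*4)*(-43))*10 = ((17 - 4)*(-43))*10 = (13*(-43))*10 = -559*10 = -5590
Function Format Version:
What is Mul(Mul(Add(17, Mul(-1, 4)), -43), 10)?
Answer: -5590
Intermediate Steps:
Mul(Mul(Add(17, Mul(-1, 4)), -43), 10) = Mul(Mul(Add(17, -4), -43), 10) = Mul(Mul(13, -43), 10) = Mul(-559, 10) = -5590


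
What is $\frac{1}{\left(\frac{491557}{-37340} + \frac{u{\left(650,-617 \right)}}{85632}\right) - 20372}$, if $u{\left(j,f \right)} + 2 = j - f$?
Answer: $- \frac{799374720}{16295373239321} \approx -4.9055 \cdot 10^{-5}$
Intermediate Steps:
$u{\left(j,f \right)} = -2 + j - f$ ($u{\left(j,f \right)} = -2 - \left(f - j\right) = -2 + j - f$)
$\frac{1}{\left(\frac{491557}{-37340} + \frac{u{\left(650,-617 \right)}}{85632}\right) - 20372} = \frac{1}{\left(\frac{491557}{-37340} + \frac{-2 + 650 - -617}{85632}\right) - 20372} = \frac{1}{\left(491557 \left(- \frac{1}{37340}\right) + \left(-2 + 650 + 617\right) \frac{1}{85632}\right) - 20372} = \frac{1}{\left(- \frac{491557}{37340} + 1265 \cdot \frac{1}{85632}\right) - 20372} = \frac{1}{\left(- \frac{491557}{37340} + \frac{1265}{85632}\right) - 20372} = \frac{1}{- \frac{10511443481}{799374720} - 20372} = \frac{1}{- \frac{16295373239321}{799374720}} = - \frac{799374720}{16295373239321}$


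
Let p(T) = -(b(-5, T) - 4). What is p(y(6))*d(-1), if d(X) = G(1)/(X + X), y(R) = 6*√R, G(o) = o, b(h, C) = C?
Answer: -2 + 3*√6 ≈ 5.3485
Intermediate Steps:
p(T) = 4 - T (p(T) = -(T - 4) = -(-4 + T) = 4 - T)
d(X) = 1/(2*X) (d(X) = 1/(X + X) = 1/(2*X))
p(y(6))*d(-1) = (4 - 6*√6)*((½)/(-1)) = (4 - 6*√6)*((½)*(-1)) = (4 - 6*√6)*(-½) = -2 + 3*√6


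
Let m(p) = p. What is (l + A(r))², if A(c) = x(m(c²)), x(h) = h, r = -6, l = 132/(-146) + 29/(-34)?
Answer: 7223470081/6160324 ≈ 1172.6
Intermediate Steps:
l = -4361/2482 (l = 132*(-1/146) + 29*(-1/34) = -66/73 - 29/34 = -4361/2482 ≈ -1.7571)
A(c) = c²
(l + A(r))² = (-4361/2482 + (-6)²)² = (-4361/2482 + 36)² = (84991/2482)² = 7223470081/6160324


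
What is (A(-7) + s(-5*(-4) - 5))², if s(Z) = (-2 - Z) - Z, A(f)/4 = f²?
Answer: 26896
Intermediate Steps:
A(f) = 4*f²
s(Z) = -2 - 2*Z
(A(-7) + s(-5*(-4) - 5))² = (4*(-7)² + (-2 - 2*(-5*(-4) - 5)))² = (4*49 + (-2 - 2*(20 - 5)))² = (196 + (-2 - 2*15))² = (196 + (-2 - 30))² = (196 - 32)² = 164² = 26896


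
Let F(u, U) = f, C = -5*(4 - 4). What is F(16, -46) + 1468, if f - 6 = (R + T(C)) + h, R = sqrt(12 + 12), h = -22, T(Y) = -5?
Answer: 1447 + 2*sqrt(6) ≈ 1451.9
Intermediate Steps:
C = 0 (C = -5*0 = 0)
R = 2*sqrt(6) (R = sqrt(24) = 2*sqrt(6) ≈ 4.8990)
f = -21 + 2*sqrt(6) (f = 6 + ((2*sqrt(6) - 5) - 22) = 6 + ((-5 + 2*sqrt(6)) - 22) = 6 + (-27 + 2*sqrt(6)) = -21 + 2*sqrt(6) ≈ -16.101)
F(u, U) = -21 + 2*sqrt(6)
F(16, -46) + 1468 = (-21 + 2*sqrt(6)) + 1468 = 1447 + 2*sqrt(6)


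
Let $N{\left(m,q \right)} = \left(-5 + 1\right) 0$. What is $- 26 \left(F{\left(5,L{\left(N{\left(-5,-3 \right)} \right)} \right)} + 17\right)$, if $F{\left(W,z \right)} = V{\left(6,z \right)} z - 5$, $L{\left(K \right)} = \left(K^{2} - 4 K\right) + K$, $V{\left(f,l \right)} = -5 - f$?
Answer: $-312$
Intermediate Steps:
$N{\left(m,q \right)} = 0$ ($N{\left(m,q \right)} = \left(-4\right) 0 = 0$)
$L{\left(K \right)} = K^{2} - 3 K$
$F{\left(W,z \right)} = -5 - 11 z$ ($F{\left(W,z \right)} = \left(-5 - 6\right) z - 5 = - 11 z - 5 = -5 - 11 z$)
$- 26 \left(F{\left(5,L{\left(N{\left(-5,-3 \right)} \right)} \right)} + 17\right) = - 26 \left(\left(-5 - 11 \cdot 0 \left(-3 + 0\right)\right) + 17\right) = - 26 \left(\left(-5 - 11 \cdot 0 \left(-3\right)\right) + 17\right) = - 26 \left(\left(-5 - 0\right) + 17\right) = - 26 \left(\left(-5 + 0\right) + 17\right) = - 26 \left(-5 + 17\right) = \left(-26\right) 12 = -312$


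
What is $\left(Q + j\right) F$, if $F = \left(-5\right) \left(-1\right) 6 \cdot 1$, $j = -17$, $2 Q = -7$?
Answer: $-615$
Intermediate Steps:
$Q = - \frac{7}{2}$ ($Q = \frac{1}{2} \left(-7\right) = - \frac{7}{2} \approx -3.5$)
$F = 30$ ($F = 5 \cdot 6 = 30$)
$\left(Q + j\right) F = \left(- \frac{7}{2} - 17\right) 30 = \left(- \frac{41}{2}\right) 30 = -615$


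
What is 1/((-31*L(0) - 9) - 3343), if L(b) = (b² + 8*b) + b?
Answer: -1/3352 ≈ -0.00029833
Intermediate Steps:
L(b) = b² + 9*b
1/((-31*L(0) - 9) - 3343) = 1/((-0*(9 + 0) - 9) - 3343) = 1/((-0*9 - 9) - 3343) = 1/((-31*0 - 9) - 3343) = 1/((0 - 9) - 3343) = 1/(-9 - 3343) = 1/(-3352) = -1/3352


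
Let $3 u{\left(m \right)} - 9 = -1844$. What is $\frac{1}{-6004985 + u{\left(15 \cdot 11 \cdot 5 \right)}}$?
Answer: $- \frac{3}{18016790} \approx -1.6651 \cdot 10^{-7}$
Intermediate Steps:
$u{\left(m \right)} = - \frac{1835}{3}$ ($u{\left(m \right)} = 3 + \frac{1}{3} \left(-1844\right) = 3 - \frac{1844}{3} = - \frac{1835}{3}$)
$\frac{1}{-6004985 + u{\left(15 \cdot 11 \cdot 5 \right)}} = \frac{1}{-6004985 - \frac{1835}{3}} = \frac{1}{- \frac{18016790}{3}} = - \frac{3}{18016790}$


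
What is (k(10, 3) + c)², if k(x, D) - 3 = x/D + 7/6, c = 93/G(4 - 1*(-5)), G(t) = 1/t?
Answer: 2852721/4 ≈ 7.1318e+5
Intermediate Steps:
G(t) = 1/t
c = 837 (c = 93/(1/(4 - 1*(-5))) = 93/(1/(4 + 5)) = 93/(1/9) = 93/(⅑) = 93*9 = 837)
k(x, D) = 25/6 + x/D (k(x, D) = 3 + (x/D + 7/6) = 3 + (7/6 + x/D) = 25/6 + x/D)
(k(10, 3) + c)² = ((25/6 + 10/3) + 837)² = (15/2 + 837)² = (1689/2)² = 2852721/4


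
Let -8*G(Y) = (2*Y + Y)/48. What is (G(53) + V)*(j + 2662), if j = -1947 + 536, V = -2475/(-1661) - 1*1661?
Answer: -40135846761/19328 ≈ -2.0766e+6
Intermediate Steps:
G(Y) = -Y/128 (G(Y) = -(2*Y + Y)/(8*48) = -3*Y/(8*48) = -Y/128)
V = -250586/151 (V = -2475*(-1/1661) - 1661 = 225/151 - 1661 = -250586/151 ≈ -1659.5)
j = -1411
(G(53) + V)*(j + 2662) = (-1/128*53 - 250586/151)*(-1411 + 2662) = (-53/128 - 250586/151)*1251 = -32083011/19328*1251 = -40135846761/19328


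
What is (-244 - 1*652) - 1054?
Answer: -1950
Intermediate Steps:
(-244 - 1*652) - 1054 = (-244 - 652) - 1054 = -896 - 1054 = -1950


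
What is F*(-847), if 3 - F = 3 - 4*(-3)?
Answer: 10164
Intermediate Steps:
F = -12 (F = 3 - (3 - 4*(-3)) = 3 - (3 + 12) = 3 - 1*15 = 3 - 15 = -12)
F*(-847) = -12*(-847) = 10164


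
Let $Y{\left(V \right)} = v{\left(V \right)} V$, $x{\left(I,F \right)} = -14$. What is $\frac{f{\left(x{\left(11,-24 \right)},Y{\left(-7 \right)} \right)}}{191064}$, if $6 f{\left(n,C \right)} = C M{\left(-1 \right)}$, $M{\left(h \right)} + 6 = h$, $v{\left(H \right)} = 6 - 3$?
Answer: $\frac{49}{382128} \approx 0.00012823$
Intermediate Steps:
$v{\left(H \right)} = 3$
$M{\left(h \right)} = -6 + h$
$Y{\left(V \right)} = 3 V$
$f{\left(n,C \right)} = - \frac{7 C}{6}$ ($f{\left(n,C \right)} = \frac{C \left(-6 - 1\right)}{6} = \frac{C \left(-7\right)}{6} = \frac{\left(-7\right) C}{6} = - \frac{7 C}{6}$)
$\frac{f{\left(x{\left(11,-24 \right)},Y{\left(-7 \right)} \right)}}{191064} = \frac{\left(- \frac{7}{6}\right) 3 \left(-7\right)}{191064} = \left(- \frac{7}{6}\right) \left(-21\right) \frac{1}{191064} = \frac{49}{2} \cdot \frac{1}{191064} = \frac{49}{382128}$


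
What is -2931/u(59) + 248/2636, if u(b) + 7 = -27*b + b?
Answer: 2027071/1015519 ≈ 1.9961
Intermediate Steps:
u(b) = -7 - 26*b (u(b) = -7 + (-27*b + b) = -7 - 26*b)
-2931/u(59) + 248/2636 = -2931/(-7 - 26*59) + 248/2636 = -2931/(-7 - 1534) + 248*(1/2636) = -2931/(-1541) + 62/659 = -2931*(-1/1541) + 62/659 = 2931/1541 + 62/659 = 2027071/1015519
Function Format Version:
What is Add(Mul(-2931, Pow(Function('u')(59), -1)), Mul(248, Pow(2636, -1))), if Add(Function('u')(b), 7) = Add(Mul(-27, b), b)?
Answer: Rational(2027071, 1015519) ≈ 1.9961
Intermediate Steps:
Function('u')(b) = Add(-7, Mul(-26, b)) (Function('u')(b) = Add(-7, Add(Mul(-27, b), b)) = Add(-7, Mul(-26, b)))
Add(Mul(-2931, Pow(Function('u')(59), -1)), Mul(248, Pow(2636, -1))) = Add(Mul(-2931, Pow(Add(-7, Mul(-26, 59)), -1)), Mul(248, Pow(2636, -1))) = Add(Mul(-2931, Pow(Add(-7, -1534), -1)), Mul(248, Rational(1, 2636))) = Add(Mul(-2931, Pow(-1541, -1)), Rational(62, 659)) = Add(Mul(-2931, Rational(-1, 1541)), Rational(62, 659)) = Add(Rational(2931, 1541), Rational(62, 659)) = Rational(2027071, 1015519)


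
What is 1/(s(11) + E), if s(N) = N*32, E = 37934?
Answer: 1/38286 ≈ 2.6119e-5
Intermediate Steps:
s(N) = 32*N
1/(s(11) + E) = 1/(32*11 + 37934) = 1/(352 + 37934) = 1/38286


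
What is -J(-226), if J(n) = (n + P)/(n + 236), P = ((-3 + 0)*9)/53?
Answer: 2401/106 ≈ 22.651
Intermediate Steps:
P = -27/53 (P = -3*9*(1/53) = -27*1/53 = -27/53 ≈ -0.50943)
J(n) = (-27/53 + n)/(236 + n) (J(n) = (n - 27/53)/(n + 236) = (-27/53 + n)/(236 + n))
-J(-226) = -(-27/53 - 226)/(236 - 226) = -(-12005)/(10*53) = -1*(-2401/106) = 2401/106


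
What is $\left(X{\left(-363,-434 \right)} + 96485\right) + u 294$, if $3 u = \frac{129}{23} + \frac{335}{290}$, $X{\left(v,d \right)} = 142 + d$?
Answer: $\frac{64602858}{667} \approx 96856.0$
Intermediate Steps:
$u = \frac{9023}{4002}$ ($u = \frac{\frac{129}{23} + \frac{335}{290}}{3} = \frac{129 \cdot \frac{1}{23} + 335 \cdot \frac{1}{290}}{3} = \frac{\frac{129}{23} + \frac{67}{58}}{3} = \frac{1}{3} \cdot \frac{9023}{1334} = \frac{9023}{4002} \approx 2.2546$)
$\left(X{\left(-363,-434 \right)} + 96485\right) + u 294 = \left(\left(142 - 434\right) + 96485\right) + \frac{9023}{4002} \cdot 294 = \left(-292 + 96485\right) + \frac{442127}{667} = 96193 + \frac{442127}{667} = \frac{64602858}{667}$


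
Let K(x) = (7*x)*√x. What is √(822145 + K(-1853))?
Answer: √(822145 - 12971*I*√1853) ≈ 952.88 - 292.98*I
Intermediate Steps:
K(x) = 7*x^(3/2)
√(822145 + K(-1853)) = √(822145 + 7*(-1853)^(3/2)) = √(822145 + 7*(-1853*I*√1853)) = √(822145 - 12971*I*√1853)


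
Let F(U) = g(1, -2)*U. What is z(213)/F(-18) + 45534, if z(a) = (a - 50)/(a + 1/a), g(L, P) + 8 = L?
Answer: 86766869933/1905540 ≈ 45534.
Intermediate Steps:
g(L, P) = -8 + L
z(a) = (-50 + a)/(a + 1/a)
F(U) = -7*U (F(U) = (-8 + 1)*U = -7*U)
z(213)/F(-18) + 45534 = (213*(-50 + 213)/(1 + 213²))/((-7*(-18))) + 45534 = (213*163/(1 + 45369))/126 + 45534 = (213*163/45370)*(1/126) + 45534 = (213*(1/45370)*163)*(1/126) + 45534 = (34719/45370)*(1/126) + 45534 = 11573/1905540 + 45534 = 86766869933/1905540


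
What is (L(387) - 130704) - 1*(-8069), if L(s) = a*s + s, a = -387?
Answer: -272017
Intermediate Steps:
L(s) = -386*s (L(s) = -387*s + s = -386*s)
(L(387) - 130704) - 1*(-8069) = (-386*387 - 130704) - 1*(-8069) = (-149382 - 130704) + 8069 = -280086 + 8069 = -272017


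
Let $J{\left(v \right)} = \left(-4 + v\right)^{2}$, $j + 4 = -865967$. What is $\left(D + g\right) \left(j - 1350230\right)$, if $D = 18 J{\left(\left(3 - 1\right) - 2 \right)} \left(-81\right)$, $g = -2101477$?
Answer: $4708994965805$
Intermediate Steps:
$j = -865971$ ($j = -4 - 865967 = -865971$)
$D = -23328$ ($D = 18 \left(-4 + \left(\left(3 - 1\right) - 2\right)\right)^{2} \left(-81\right) = 18 \left(-4 + \left(2 - 2\right)\right)^{2} \left(-81\right) = 18 \left(-4 + 0\right)^{2} \left(-81\right) = 18 \left(-4\right)^{2} \left(-81\right) = 18 \cdot 16 \left(-81\right) = 288 \left(-81\right) = -23328$)
$\left(D + g\right) \left(j - 1350230\right) = \left(-23328 - 2101477\right) \left(-865971 - 1350230\right) = \left(-2124805\right) \left(-2216201\right) = 4708994965805$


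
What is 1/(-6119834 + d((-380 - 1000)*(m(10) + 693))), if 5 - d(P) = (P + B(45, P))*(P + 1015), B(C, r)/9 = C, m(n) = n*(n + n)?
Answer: -1/1516918483704 ≈ -6.5923e-13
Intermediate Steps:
m(n) = 2*n² (m(n) = n*(2*n) = 2*n²)
B(C, r) = 9*C
d(P) = 5 - (405 + P)*(1015 + P) (d(P) = 5 - (P + 9*45)*(P + 1015) = 5 - (P + 405)*(1015 + P) = 5 - (405 + P)*(1015 + P))
1/(-6119834 + d((-380 - 1000)*(m(10) + 693))) = 1/(-6119834 + (-411070 - ((-380 - 1000)*(2*10² + 693))² - 1420*(-380 - 1000)*(2*10² + 693))) = 1/(-6119834 + (-411070 - (-1380*(2*100 + 693))² - (-1959600)*(2*100 + 693))) = 1/(-6119834 + (-411070 - (-1380*(200 + 693))² - (-1959600)*(200 + 693))) = 1/(-6119834 + (-411070 - (-1380*893)² - (-1959600)*893)) = 1/(-6119834 + (-411070 - 1*(-1232340)² - 1420*(-1232340))) = 1/(-6119834 + (-411070 - 1*1518661875600 + 1749922800)) = 1/(-6119834 + (-411070 - 1518661875600 + 1749922800)) = 1/(-6119834 - 1516912363870) = 1/(-1516918483704) = -1/1516918483704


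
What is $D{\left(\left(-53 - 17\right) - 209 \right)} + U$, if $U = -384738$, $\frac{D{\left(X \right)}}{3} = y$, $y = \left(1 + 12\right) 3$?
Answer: $-384621$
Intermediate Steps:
$y = 39$ ($y = 13 \cdot 3 = 39$)
$D{\left(X \right)} = 117$ ($D{\left(X \right)} = 3 \cdot 39 = 117$)
$D{\left(\left(-53 - 17\right) - 209 \right)} + U = 117 - 384738 = -384621$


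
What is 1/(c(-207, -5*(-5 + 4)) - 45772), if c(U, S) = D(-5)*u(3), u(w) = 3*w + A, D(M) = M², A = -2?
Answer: -1/45597 ≈ -2.1931e-5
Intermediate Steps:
u(w) = -2 + 3*w (u(w) = 3*w - 2 = -2 + 3*w)
c(U, S) = 175 (c(U, S) = (-5)²*(-2 + 3*3) = 25*(-2 + 9) = 25*7 = 175)
1/(c(-207, -5*(-5 + 4)) - 45772) = 1/(175 - 45772) = 1/(-45597) = -1/45597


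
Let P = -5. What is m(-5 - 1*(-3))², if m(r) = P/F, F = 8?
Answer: 25/64 ≈ 0.39063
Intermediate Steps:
m(r) = -5/8
m(-5 - 1*(-3))² = (-5/8)² = 25/64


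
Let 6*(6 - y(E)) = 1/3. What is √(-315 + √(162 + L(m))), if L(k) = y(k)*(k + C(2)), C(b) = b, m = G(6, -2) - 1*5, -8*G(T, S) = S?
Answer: √(-11340 + 3*√20974)/6 ≈ 17.405*I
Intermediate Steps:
y(E) = 107/18 (y(E) = 6 - ⅙/3 = 6 - ⅙*⅓ = 6 - 1/18 = 107/18)
G(T, S) = -S/8
m = -19/4 (m = -⅛*(-2) - 1*5 = ¼ - 5 = -19/4 ≈ -4.7500)
L(k) = 107/9 + 107*k/18 (L(k) = 107*(k + 2)/18 = 107*(2 + k)/18 = 107/9 + 107*k/18)
√(-315 + √(162 + L(m))) = √(-315 + √(162 + (107/9 + (107/18)*(-19/4)))) = √(-315 + √(162 + (107/9 - 2033/72))) = √(-315 + √(162 - 1177/72)) = √(-315 + √(10487/72)) = √(-315 + √20974/12)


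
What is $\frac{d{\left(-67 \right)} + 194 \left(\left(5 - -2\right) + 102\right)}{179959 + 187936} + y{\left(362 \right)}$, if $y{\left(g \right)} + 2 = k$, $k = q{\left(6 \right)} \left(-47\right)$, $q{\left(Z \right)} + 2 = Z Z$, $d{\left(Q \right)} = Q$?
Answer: $- \frac{588610921}{367895} \approx -1599.9$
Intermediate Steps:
$q{\left(Z \right)} = -2 + Z^{2}$ ($q{\left(Z \right)} = -2 + Z Z = -2 + Z^{2}$)
$k = -1598$ ($k = \left(-2 + 6^{2}\right) \left(-47\right) = \left(-2 + 36\right) \left(-47\right) = 34 \left(-47\right) = -1598$)
$y{\left(g \right)} = -1600$ ($y{\left(g \right)} = -2 - 1598 = -1600$)
$\frac{d{\left(-67 \right)} + 194 \left(\left(5 - -2\right) + 102\right)}{179959 + 187936} + y{\left(362 \right)} = \frac{-67 + 194 \left(\left(5 - -2\right) + 102\right)}{179959 + 187936} - 1600 = \frac{-67 + 194 \left(\left(5 + 2\right) + 102\right)}{367895} - 1600 = \left(-67 + 194 \left(7 + 102\right)\right) \frac{1}{367895} - 1600 = \left(-67 + 194 \cdot 109\right) \frac{1}{367895} - 1600 = \left(-67 + 21146\right) \frac{1}{367895} - 1600 = 21079 \cdot \frac{1}{367895} - 1600 = \frac{21079}{367895} - 1600 = - \frac{588610921}{367895}$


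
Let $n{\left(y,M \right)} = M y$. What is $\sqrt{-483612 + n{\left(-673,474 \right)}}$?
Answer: $i \sqrt{802614} \approx 895.89 i$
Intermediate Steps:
$\sqrt{-483612 + n{\left(-673,474 \right)}} = \sqrt{-483612 + 474 \left(-673\right)} = \sqrt{-483612 - 319002} = \sqrt{-802614} = i \sqrt{802614}$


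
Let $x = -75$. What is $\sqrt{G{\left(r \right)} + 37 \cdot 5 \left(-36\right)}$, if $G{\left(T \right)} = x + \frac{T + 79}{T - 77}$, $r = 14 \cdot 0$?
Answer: $\frac{i \sqrt{39937898}}{77} \approx 82.073 i$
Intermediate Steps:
$r = 0$
$G{\left(T \right)} = -75 + \frac{79 + T}{-77 + T}$ ($G{\left(T \right)} = -75 + \frac{T + 79}{T - 77} = -75 + \frac{79 + T}{-77 + T}$)
$\sqrt{G{\left(r \right)} + 37 \cdot 5 \left(-36\right)} = \sqrt{\frac{2 \left(2927 - 0\right)}{-77 + 0} + 37 \cdot 5 \left(-36\right)} = \sqrt{\frac{2 \left(2927 + 0\right)}{-77} + 185 \left(-36\right)} = \sqrt{2 \left(- \frac{1}{77}\right) 2927 - 6660} = \sqrt{- \frac{5854}{77} - 6660} = \sqrt{- \frac{518674}{77}} = \frac{i \sqrt{39937898}}{77}$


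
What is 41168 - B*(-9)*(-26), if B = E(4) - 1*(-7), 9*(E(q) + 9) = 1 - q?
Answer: 41714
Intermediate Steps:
E(q) = -80/9 - q/9 (E(q) = -9 + (1 - q)/9 = -9 + (1/9 - q/9) = -80/9 - q/9)
B = -7/3 (B = (-80/9 - 1/9*4) - 1*(-7) = (-80/9 - 4/9) + 7 = -28/3 + 7 = -7/3 ≈ -2.3333)
41168 - B*(-9)*(-26) = 41168 - (-7/3*(-9))*(-26) = 41168 - 21*(-26) = 41168 - 1*(-546) = 41168 + 546 = 41714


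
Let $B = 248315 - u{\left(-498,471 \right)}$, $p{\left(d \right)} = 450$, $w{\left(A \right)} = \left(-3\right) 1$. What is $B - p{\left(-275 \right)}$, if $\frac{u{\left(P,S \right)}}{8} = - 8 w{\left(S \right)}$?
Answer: $247673$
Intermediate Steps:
$w{\left(A \right)} = -3$
$u{\left(P,S \right)} = 192$ ($u{\left(P,S \right)} = 8 \left(\left(-8\right) \left(-3\right)\right) = 8 \cdot 24 = 192$)
$B = 248123$ ($B = 248315 - 192 = 248123$)
$B - p{\left(-275 \right)} = 248123 - 450 = 247673$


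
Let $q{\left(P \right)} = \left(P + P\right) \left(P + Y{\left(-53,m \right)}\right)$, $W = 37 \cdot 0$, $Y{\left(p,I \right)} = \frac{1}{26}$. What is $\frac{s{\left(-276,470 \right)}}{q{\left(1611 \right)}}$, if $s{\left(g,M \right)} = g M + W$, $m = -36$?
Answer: $- \frac{562120}{22493319} \approx -0.024991$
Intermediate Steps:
$Y{\left(p,I \right)} = \frac{1}{26}$
$W = 0$
$q{\left(P \right)} = 2 P \left(\frac{1}{26} + P\right)$ ($q{\left(P \right)} = \left(P + P\right) \left(P + \frac{1}{26}\right) = 2 P \left(\frac{1}{26} + P\right)$)
$s{\left(g,M \right)} = M g$ ($s{\left(g,M \right)} = g M + 0 = M g + 0 = M g$)
$\frac{s{\left(-276,470 \right)}}{q{\left(1611 \right)}} = \frac{470 \left(-276\right)}{\frac{1}{13} \cdot 1611 \left(1 + 26 \cdot 1611\right)} = - \frac{129720}{\frac{1}{13} \cdot 1611 \left(1 + 41886\right)} = - \frac{129720}{\frac{1}{13} \cdot 1611 \cdot 41887} = - \frac{129720}{\frac{67479957}{13}} = \left(-129720\right) \frac{13}{67479957} = - \frac{562120}{22493319}$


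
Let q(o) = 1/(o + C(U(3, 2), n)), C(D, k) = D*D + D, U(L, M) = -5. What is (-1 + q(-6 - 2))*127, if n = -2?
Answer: -1397/12 ≈ -116.42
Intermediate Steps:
C(D, k) = D + D² (C(D, k) = D² + D = D + D²)
q(o) = 1/(20 + o) (q(o) = 1/(o - 5*(1 - 5)) = 1/(o - 5*(-4)) = 1/(o + 20) = 1/(20 + o))
(-1 + q(-6 - 2))*127 = (-1 + 1/(20 + (-6 - 2)))*127 = (-1 + 1/(20 - 8))*127 = (-1 + 1/12)*127 = -11/12*127 = -1397/12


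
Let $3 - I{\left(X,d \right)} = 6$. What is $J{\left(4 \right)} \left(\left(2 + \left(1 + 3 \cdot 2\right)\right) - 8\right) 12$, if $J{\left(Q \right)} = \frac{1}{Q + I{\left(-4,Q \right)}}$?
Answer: $12$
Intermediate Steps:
$I{\left(X,d \right)} = -3$ ($I{\left(X,d \right)} = 3 - 6 = -3$)
$J{\left(Q \right)} = \frac{1}{-3 + Q}$ ($J{\left(Q \right)} = \frac{1}{Q - 3} = \frac{1}{-3 + Q}$)
$J{\left(4 \right)} \left(\left(2 + \left(1 + 3 \cdot 2\right)\right) - 8\right) 12 = \frac{\left(2 + \left(1 + 3 \cdot 2\right)\right) - 8}{-3 + 4} \cdot 12 = \frac{\left(2 + \left(1 + 6\right)\right) - 8}{1} \cdot 12 = 1 \left(\left(2 + 7\right) - 8\right) 12 = 1 \left(9 - 8\right) 12 = 1 \cdot 1 \cdot 12 = 1 \cdot 12 = 12$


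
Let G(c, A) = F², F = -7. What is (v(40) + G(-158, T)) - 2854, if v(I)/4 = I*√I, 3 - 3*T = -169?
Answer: -2805 + 320*√10 ≈ -1793.1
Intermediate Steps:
T = 172/3 (T = 1 - ⅓*(-169) = 1 + 169/3 = 172/3 ≈ 57.333)
G(c, A) = 49 (G(c, A) = (-7)² = 49)
v(I) = 4*I^(3/2) (v(I) = 4*(I*√I) = 4*I^(3/2))
(v(40) + G(-158, T)) - 2854 = (4*40^(3/2) + 49) - 2854 = (4*(80*√10) + 49) - 2854 = (320*√10 + 49) - 2854 = (49 + 320*√10) - 2854 = -2805 + 320*√10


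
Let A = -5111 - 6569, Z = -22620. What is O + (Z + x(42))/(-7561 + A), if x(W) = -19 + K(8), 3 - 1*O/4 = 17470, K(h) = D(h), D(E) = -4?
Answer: -1344307545/19241 ≈ -69867.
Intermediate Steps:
K(h) = -4
O = -69868 (O = 12 - 4*17470 = 12 - 69880 = -69868)
x(W) = -23 (x(W) = -19 - 4 = -23)
A = -11680
O + (Z + x(42))/(-7561 + A) = -69868 + (-22620 - 23)/(-7561 - 11680) = -69868 - 22643/(-19241) = -69868 - 22643*(-1/19241) = -69868 + 22643/19241 = -1344307545/19241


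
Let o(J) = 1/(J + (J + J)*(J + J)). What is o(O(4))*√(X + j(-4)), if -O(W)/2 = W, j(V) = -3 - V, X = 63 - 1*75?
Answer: I*√11/248 ≈ 0.013373*I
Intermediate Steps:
X = -12 (X = 63 - 75 = -12)
O(W) = -2*W
o(J) = 1/(J + 4*J²) (o(J) = 1/(J + (2*J)*(2*J)) = 1/(J + 4*J²))
o(O(4))*√(X + j(-4)) = (1/(((-2*4))*(1 + 4*(-2*4))))*√(-12 + (-3 - 1*(-4))) = (1/((-8)*(1 + 4*(-8))))*√(-12 + (-3 + 4)) = (-1/(8*(1 - 32)))*√(-12 + 1) = (-⅛/(-31))*√(-11) = (-⅛*(-1/31))*(I*√11) = (I*√11)/248 = I*√11/248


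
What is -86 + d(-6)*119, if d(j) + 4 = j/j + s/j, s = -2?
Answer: -1210/3 ≈ -403.33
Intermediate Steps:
d(j) = -3 - 2/j (d(j) = -4 + (j/j - 2/j) = -4 + (1 - 2/j) = -3 - 2/j)
-86 + d(-6)*119 = -86 + (-3 - 2/(-6))*119 = -86 + (-3 - 2*(-1/6))*119 = -86 + (-3 + 1/3)*119 = -86 - 8/3*119 = -86 - 952/3 = -1210/3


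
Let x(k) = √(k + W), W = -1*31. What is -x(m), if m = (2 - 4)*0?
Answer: -I*√31 ≈ -5.5678*I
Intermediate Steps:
W = -31
m = 0 (m = -2*0 = 0)
x(k) = √(-31 + k) (x(k) = √(k - 31) = √(-31 + k))
-x(m) = -√(-31 + 0) = -√(-31) = -I*√31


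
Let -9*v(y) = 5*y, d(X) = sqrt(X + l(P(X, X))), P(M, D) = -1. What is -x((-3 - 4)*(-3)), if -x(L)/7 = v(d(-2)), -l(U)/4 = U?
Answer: -35*sqrt(2)/9 ≈ -5.4997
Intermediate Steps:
l(U) = -4*U
d(X) = sqrt(4 + X) (d(X) = sqrt(X - 4*(-1)) = sqrt(X + 4) = sqrt(4 + X))
v(y) = -5*y/9
x(L) = 35*sqrt(2)/9 (x(L) = -(-35)*sqrt(4 - 2)/9 = -(-35)*sqrt(2)/9 = 35*sqrt(2)/9)
-x((-3 - 4)*(-3)) = -35*sqrt(2)/9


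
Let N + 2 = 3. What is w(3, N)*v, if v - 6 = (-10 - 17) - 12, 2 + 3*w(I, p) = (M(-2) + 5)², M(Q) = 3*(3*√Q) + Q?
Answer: 1705 - 594*I*√2 ≈ 1705.0 - 840.04*I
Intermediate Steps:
M(Q) = Q + 9*√Q (M(Q) = 9*√Q + Q = Q + 9*√Q)
N = 1 (N = -2 + 3 = 1)
w(I, p) = -⅔ + (3 + 9*I*√2)²/3 (w(I, p) = -⅔ + ((-2 + 9*√(-2)) + 5)²/3 = -⅔ + ((-2 + 9*(I*√2)) + 5)²/3 = -⅔ + ((-2 + 9*I*√2) + 5)²/3 = -⅔ + (3 + 9*I*√2)²/3)
v = -33 (v = 6 + ((-10 - 17) - 12) = 6 + (-27 - 12) = 6 - 39 = -33)
w(3, N)*v = (-155/3 + 18*I*√2)*(-33) = 1705 - 594*I*√2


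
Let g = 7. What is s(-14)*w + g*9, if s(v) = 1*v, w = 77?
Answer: -1015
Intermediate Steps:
s(v) = v
s(-14)*w + g*9 = -14*77 + 7*9 = -1078 + 63 = -1015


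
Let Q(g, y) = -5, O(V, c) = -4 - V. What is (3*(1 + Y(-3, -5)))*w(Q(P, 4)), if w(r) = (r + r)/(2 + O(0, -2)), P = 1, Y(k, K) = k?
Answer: -30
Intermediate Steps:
w(r) = -r (w(r) = (r + r)/(2 + (-4 - 1*0)) = (2*r)/(2 + (-4 + 0)) = (2*r)/(2 - 4) = (2*r)/(-2) = (2*r)*(-1/2) = -r)
(3*(1 + Y(-3, -5)))*w(Q(P, 4)) = (3*(1 - 3))*(-1*(-5)) = (3*(-2))*5 = -6*5 = -30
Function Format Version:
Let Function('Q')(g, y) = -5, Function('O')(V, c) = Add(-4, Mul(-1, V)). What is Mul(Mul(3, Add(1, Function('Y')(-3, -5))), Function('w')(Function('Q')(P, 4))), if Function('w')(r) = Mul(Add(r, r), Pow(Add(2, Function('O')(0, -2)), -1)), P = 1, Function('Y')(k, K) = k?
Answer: -30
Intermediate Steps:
Function('w')(r) = Mul(-1, r) (Function('w')(r) = Mul(Add(r, r), Pow(Add(2, Add(-4, Mul(-1, 0))), -1)) = Mul(Mul(2, r), Pow(Add(2, Add(-4, 0)), -1)) = Mul(Mul(2, r), Pow(Add(2, -4), -1)) = Mul(Mul(2, r), Pow(-2, -1)) = Mul(Mul(2, r), Rational(-1, 2)) = Mul(-1, r))
Mul(Mul(3, Add(1, Function('Y')(-3, -5))), Function('w')(Function('Q')(P, 4))) = Mul(Mul(3, Add(1, -3)), Mul(-1, -5)) = Mul(Mul(3, -2), 5) = Mul(-6, 5) = -30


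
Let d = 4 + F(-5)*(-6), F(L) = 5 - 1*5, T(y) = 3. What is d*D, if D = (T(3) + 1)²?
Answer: 64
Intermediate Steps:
D = 16 (D = (3 + 1)² = 4² = 16)
F(L) = 0 (F(L) = 5 - 5 = 0)
d = 4 (d = 4 + 0*(-6) = 4 + 0 = 4)
d*D = 4*16 = 64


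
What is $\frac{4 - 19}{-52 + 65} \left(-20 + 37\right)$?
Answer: $- \frac{255}{13} \approx -19.615$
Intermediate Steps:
$\frac{4 - 19}{-52 + 65} \left(-20 + 37\right) = - \frac{15}{13} \cdot 17 = \left(-15\right) \frac{1}{13} \cdot 17 = \left(- \frac{15}{13}\right) 17 = - \frac{255}{13}$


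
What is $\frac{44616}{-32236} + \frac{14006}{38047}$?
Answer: $- \frac{311501884}{306620773} \approx -1.0159$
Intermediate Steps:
$\frac{44616}{-32236} + \frac{14006}{38047} = 44616 \left(- \frac{1}{32236}\right) + 14006 \cdot \frac{1}{38047} = - \frac{11154}{8059} + \frac{14006}{38047} = - \frac{311501884}{306620773}$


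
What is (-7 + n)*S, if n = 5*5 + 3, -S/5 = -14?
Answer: 1470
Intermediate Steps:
S = 70 (S = -5*(-14) = 70)
n = 28 (n = 25 + 3 = 28)
(-7 + n)*S = (-7 + 28)*70 = 21*70 = 1470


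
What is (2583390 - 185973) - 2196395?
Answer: 201022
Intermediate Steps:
(2583390 - 185973) - 2196395 = 2397417 - 2196395 = 201022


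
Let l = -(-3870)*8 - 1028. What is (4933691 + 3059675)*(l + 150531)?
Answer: 1442506808458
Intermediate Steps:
l = 29932 (l = -258*(-120) - 1028 = 30960 - 1028 = 29932)
(4933691 + 3059675)*(l + 150531) = (4933691 + 3059675)*(29932 + 150531) = 7993366*180463 = 1442506808458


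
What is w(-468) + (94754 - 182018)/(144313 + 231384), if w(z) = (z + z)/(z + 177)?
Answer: 108752856/36442609 ≈ 2.9842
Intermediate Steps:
w(z) = 2*z/(177 + z) (w(z) = (2*z)/(177 + z) = 2*z/(177 + z))
w(-468) + (94754 - 182018)/(144313 + 231384) = 2*(-468)/(177 - 468) + (94754 - 182018)/(144313 + 231384) = 2*(-468)/(-291) - 87264/375697 = 2*(-468)*(-1/291) - 87264*1/375697 = 312/97 - 87264/375697 = 108752856/36442609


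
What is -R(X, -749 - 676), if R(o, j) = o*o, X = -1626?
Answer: -2643876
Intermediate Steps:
R(o, j) = o²
-R(X, -749 - 676) = -1*(-1626)² = -1*2643876 = -2643876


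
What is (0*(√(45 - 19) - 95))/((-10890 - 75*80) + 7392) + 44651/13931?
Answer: 44651/13931 ≈ 3.2052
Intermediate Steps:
(0*(√(45 - 19) - 95))/((-10890 - 75*80) + 7392) + 44651/13931 = (0*(√26 - 95))/((-10890 - 6000) + 7392) + 44651*(1/13931) = (0*(-95 + √26))/(-16890 + 7392) + 44651/13931 = 0/(-9498) + 44651/13931 = 0*(-1/9498) + 44651/13931 = 0 + 44651/13931 = 44651/13931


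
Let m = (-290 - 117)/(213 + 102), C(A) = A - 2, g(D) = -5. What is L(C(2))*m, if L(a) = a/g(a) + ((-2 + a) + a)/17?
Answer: 814/5355 ≈ 0.15201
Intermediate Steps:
C(A) = -2 + A
m = -407/315 ≈ -1.2921
L(a) = -2/17 - 7*a/85 (L(a) = a/(-5) + ((-2 + a) + a)/17 = a*(-1/5) + (-2 + 2*a)*(1/17) = -a/5 + (-2/17 + 2*a/17) = -2/17 - 7*a/85)
L(C(2))*m = (-2/17 - 7*(-2 + 2)/85)*(-407/315) = (-2/17 - 7/85*0)*(-407/315) = (-2/17 + 0)*(-407/315) = -2/17*(-407/315) = 814/5355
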